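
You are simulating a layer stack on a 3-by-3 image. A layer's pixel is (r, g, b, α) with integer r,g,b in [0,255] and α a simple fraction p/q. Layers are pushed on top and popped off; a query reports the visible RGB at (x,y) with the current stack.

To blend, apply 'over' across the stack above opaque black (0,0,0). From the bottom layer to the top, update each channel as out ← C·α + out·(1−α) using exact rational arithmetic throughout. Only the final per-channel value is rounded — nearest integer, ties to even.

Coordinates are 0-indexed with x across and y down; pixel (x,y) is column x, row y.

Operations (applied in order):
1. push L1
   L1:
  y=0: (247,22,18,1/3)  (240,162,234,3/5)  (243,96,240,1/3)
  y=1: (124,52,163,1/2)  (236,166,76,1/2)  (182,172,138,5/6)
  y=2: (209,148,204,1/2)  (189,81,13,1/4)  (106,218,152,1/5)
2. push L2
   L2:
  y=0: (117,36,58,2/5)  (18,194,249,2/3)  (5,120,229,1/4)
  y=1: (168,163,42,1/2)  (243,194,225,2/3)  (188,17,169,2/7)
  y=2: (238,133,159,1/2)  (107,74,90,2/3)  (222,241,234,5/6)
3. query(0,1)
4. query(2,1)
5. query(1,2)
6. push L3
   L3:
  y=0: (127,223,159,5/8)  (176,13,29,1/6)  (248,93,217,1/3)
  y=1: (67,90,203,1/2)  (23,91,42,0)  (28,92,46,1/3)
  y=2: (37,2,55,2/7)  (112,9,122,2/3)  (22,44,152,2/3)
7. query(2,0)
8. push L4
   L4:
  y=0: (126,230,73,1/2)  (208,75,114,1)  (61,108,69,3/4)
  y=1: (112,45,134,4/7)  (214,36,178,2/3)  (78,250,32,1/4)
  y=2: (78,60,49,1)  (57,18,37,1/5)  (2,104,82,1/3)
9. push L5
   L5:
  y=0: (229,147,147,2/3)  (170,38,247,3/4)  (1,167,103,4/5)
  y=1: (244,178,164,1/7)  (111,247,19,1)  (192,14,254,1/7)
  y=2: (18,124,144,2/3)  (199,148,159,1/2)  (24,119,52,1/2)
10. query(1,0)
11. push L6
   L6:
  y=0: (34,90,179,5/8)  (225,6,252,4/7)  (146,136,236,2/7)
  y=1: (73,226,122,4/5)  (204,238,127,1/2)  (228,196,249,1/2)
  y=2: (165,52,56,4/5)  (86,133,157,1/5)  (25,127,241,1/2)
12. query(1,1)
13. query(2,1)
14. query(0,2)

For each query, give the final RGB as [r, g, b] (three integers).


at x=0,y=1 over L1,L2:
after L1 α=1/2: [62, 26, 163/2]
after L2 α=1/2: [115, 189/2, 247/4]
→ [115, 94, 62]

(2,1) stack=L1,L2; from [0,0,0]:
L1 α=5/6: [455/3, 430/3, 115]
L2 α=2/7: [3403/21, 2252/21, 913/7]
rounded: [162, 107, 130]

(1,2) stack=L1,L2; from [0,0,0]:
after L1 α=1/4: [189/4, 81/4, 13/4]
after L2 α=2/3: [1045/12, 673/12, 733/12]
rounded: [87, 56, 61]

query (2,0) [L1,L2,L3] — begin 0,0,0
after L1 α=1/3: [81, 32, 80]
after L2 α=1/4: [62, 54, 469/4]
after L3 α=1/3: [124, 67, 301/2]
rounded: [124, 67, 150]

(1,0) stack=L1,L2,L3,L4,L5; from [0,0,0]:
after L1 α=3/5: [144, 486/5, 702/5]
after L2 α=2/3: [60, 2426/15, 1064/5]
after L3 α=1/6: [238/3, 2465/18, 1093/6]
after L4 α=1: [208, 75, 114]
after L5 α=3/4: [359/2, 189/4, 855/4]
→ [180, 47, 214]

at x=1,y=1 over L1,L2,L3,L4,L5,L6:
after L1 α=1/2: [118, 83, 38]
after L2 α=2/3: [604/3, 157, 488/3]
after L3 α=0: [604/3, 157, 488/3]
after L4 α=2/3: [1888/9, 229/3, 1556/9]
after L5 α=1: [111, 247, 19]
after L6 α=1/2: [315/2, 485/2, 73]
→ [158, 242, 73]

(2,1) stack=L1,L2,L3,L4,L5,L6; from [0,0,0]:
+L1 (α=5/6) → [455/3, 430/3, 115]
+L2 (α=2/7) → [3403/21, 2252/21, 913/7]
+L3 (α=1/3) → [7394/63, 6436/63, 716/7]
+L4 (α=1/4) → [2258/21, 5843/42, 593/7]
+L5 (α=1/7) → [5860/49, 5941/49, 5336/49]
+L6 (α=1/2) → [8516/49, 15545/98, 17537/98]
rounded: [174, 159, 179]

at x=0,y=2 over L1,L2,L3,L4,L5,L6:
after L1 α=1/2: [209/2, 74, 102]
after L2 α=1/2: [685/4, 207/2, 261/2]
after L3 α=2/7: [3721/28, 149/2, 1525/14]
after L4 α=1: [78, 60, 49]
after L5 α=2/3: [38, 308/3, 337/3]
after L6 α=4/5: [698/5, 932/15, 1009/15]
→ [140, 62, 67]


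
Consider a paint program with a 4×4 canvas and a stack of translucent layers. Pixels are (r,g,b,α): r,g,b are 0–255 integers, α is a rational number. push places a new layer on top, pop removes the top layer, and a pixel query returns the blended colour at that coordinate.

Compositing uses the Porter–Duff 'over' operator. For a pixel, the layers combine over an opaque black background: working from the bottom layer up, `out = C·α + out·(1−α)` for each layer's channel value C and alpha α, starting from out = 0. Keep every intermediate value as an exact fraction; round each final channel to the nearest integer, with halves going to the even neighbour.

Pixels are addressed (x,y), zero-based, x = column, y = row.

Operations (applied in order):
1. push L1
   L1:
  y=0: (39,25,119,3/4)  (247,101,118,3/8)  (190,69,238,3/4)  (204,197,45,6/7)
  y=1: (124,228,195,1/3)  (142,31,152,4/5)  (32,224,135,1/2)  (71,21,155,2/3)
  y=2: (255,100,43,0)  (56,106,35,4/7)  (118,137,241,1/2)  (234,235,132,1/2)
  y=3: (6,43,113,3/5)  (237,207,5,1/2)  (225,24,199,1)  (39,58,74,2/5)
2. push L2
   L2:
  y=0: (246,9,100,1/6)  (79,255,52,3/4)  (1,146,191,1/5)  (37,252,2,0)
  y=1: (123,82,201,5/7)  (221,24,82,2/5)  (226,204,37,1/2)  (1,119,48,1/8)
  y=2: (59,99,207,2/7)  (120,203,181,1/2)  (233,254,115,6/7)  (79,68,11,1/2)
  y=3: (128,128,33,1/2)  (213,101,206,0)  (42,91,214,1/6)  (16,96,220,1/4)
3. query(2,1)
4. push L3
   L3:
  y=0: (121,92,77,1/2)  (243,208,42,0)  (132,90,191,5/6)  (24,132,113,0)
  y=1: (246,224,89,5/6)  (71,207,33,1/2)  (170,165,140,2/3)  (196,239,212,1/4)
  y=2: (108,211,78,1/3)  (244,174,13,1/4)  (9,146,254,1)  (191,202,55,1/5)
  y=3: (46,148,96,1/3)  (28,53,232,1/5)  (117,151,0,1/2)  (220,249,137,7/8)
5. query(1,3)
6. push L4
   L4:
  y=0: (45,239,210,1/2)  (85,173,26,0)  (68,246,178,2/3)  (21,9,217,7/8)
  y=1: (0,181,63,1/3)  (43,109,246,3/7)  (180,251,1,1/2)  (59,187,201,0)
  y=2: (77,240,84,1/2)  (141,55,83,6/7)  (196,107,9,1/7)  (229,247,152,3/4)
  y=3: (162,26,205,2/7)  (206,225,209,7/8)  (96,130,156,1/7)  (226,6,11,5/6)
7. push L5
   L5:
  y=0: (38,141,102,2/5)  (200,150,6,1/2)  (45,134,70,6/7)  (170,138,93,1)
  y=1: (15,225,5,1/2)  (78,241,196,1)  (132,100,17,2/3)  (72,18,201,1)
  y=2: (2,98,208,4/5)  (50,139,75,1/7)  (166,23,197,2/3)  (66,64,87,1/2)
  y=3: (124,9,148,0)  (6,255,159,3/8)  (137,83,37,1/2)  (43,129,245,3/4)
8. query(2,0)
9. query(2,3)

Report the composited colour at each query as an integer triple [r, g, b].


at x=2,y=1 over L1,L2:
L1 α=1/2: [16, 112, 135/2]
L2 α=1/2: [121, 158, 209/4]
→ [121, 158, 52]

at x=1,y=3 over L1,L2,L3:
after L1 α=1/2: [237/2, 207/2, 5/2]
after L2 α=0: [237/2, 207/2, 5/2]
after L3 α=1/5: [502/5, 467/5, 242/5]
= [100, 93, 48]

(2,0) stack=L1,L2,L3,L4,L5; from [0,0,0]:
+L1 (α=3/4) → [285/2, 207/4, 357/2]
+L2 (α=1/5) → [571/5, 353/5, 181]
+L3 (α=5/6) → [3871/30, 2603/30, 568/3]
+L4 (α=2/3) → [7951/90, 17363/90, 1636/9]
+L5 (α=6/7) → [32251/630, 89723/630, 5416/63]
→ [51, 142, 86]

query (2,3) [L1,L2,L3,L4,L5] — begin 0,0,0
L1 α=1: [225, 24, 199]
L2 α=1/6: [389/2, 211/6, 403/2]
L3 α=1/2: [623/4, 1117/12, 403/4]
L4 α=1/7: [2061/14, 1377/14, 1521/14]
L5 α=1/2: [3979/28, 2539/28, 2039/28]
→ [142, 91, 73]


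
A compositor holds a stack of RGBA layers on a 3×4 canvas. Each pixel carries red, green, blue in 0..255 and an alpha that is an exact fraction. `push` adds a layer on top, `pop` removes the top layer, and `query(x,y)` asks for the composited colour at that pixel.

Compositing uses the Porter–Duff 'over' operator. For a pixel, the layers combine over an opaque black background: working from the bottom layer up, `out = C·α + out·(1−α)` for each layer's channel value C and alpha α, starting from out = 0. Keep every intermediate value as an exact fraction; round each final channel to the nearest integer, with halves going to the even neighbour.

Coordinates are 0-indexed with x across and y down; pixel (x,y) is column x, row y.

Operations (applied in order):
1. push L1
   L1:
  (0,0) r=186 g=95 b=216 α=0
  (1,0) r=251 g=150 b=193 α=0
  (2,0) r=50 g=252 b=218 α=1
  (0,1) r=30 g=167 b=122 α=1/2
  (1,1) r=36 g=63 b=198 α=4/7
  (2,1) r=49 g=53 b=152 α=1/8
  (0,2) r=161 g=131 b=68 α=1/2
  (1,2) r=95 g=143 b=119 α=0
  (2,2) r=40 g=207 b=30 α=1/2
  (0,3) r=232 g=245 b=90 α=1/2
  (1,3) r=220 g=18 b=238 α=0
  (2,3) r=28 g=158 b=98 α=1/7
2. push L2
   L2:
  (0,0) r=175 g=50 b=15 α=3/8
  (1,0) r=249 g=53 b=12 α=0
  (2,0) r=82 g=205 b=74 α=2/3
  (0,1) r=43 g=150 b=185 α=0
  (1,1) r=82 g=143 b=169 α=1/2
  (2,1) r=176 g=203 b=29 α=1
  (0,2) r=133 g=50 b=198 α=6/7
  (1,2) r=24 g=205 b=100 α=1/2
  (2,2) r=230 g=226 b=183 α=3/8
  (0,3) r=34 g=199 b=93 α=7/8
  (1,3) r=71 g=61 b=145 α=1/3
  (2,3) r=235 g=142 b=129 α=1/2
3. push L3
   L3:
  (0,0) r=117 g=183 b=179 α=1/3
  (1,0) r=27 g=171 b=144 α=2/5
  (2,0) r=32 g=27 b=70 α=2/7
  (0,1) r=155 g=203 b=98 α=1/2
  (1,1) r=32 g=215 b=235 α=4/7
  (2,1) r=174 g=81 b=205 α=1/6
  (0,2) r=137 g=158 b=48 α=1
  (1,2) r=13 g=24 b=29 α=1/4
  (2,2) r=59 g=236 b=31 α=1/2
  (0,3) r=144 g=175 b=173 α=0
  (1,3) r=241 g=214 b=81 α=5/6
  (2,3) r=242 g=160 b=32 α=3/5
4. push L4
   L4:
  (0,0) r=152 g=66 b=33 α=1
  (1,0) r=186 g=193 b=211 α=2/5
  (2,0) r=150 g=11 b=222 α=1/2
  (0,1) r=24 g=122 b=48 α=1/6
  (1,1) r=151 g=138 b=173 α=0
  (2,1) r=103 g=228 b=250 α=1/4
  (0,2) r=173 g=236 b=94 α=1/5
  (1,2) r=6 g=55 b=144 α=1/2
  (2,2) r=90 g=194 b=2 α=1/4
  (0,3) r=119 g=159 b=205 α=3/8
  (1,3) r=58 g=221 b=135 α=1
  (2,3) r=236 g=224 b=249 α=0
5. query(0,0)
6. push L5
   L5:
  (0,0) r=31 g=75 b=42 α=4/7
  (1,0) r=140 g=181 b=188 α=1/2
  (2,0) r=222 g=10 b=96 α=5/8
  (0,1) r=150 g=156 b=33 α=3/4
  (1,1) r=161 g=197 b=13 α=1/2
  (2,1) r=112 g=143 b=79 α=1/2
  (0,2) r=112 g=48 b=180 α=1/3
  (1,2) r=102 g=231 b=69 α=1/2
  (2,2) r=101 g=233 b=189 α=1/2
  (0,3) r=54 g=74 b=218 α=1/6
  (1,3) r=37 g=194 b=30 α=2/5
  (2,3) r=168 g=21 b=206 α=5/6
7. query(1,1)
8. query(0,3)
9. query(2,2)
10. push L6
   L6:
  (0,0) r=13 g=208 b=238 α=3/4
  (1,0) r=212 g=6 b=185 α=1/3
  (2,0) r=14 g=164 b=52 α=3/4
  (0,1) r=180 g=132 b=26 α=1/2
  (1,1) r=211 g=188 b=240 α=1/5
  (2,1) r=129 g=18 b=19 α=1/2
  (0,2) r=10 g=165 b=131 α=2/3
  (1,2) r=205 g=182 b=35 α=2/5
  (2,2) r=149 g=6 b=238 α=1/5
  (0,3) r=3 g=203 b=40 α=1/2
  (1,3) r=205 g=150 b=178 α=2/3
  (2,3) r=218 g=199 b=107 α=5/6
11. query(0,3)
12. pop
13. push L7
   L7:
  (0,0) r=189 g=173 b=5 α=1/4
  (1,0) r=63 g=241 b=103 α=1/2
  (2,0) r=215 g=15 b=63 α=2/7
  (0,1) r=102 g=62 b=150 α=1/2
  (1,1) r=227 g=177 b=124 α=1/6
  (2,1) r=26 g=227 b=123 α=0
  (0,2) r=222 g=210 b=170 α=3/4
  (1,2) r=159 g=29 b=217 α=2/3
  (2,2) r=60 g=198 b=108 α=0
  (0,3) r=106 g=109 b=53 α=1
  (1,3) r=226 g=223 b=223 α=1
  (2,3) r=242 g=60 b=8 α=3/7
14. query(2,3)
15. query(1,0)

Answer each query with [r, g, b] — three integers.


query (0,0) [L1,L2,L3,L4] — begin 0,0,0
after L1 α=0: [0, 0, 0]
after L2 α=3/8: [525/8, 75/4, 45/8]
after L3 α=1/3: [331/4, 147/2, 761/12]
after L4 α=1: [152, 66, 33]
rounded: [152, 66, 33]

query (1,1) [L1,L2,L3,L4,L5] — begin 0,0,0
after L1 α=4/7: [144/7, 36, 792/7]
after L2 α=1/2: [359/7, 179/2, 1975/14]
after L3 α=4/7: [1973/49, 2257/14, 19085/98]
after L4 α=0: [1973/49, 2257/14, 19085/98]
after L5 α=1/2: [4931/49, 5015/28, 20359/196]
→ [101, 179, 104]

(0,3) stack=L1,L2,L3,L4,L5; from [0,0,0]:
after L1 α=1/2: [116, 245/2, 45]
after L2 α=7/8: [177/4, 3031/16, 87]
after L3 α=0: [177/4, 3031/16, 87]
after L4 α=3/8: [2313/32, 22787/128, 525/4]
after L5 α=1/6: [4431/64, 123407/768, 3497/24]
= [69, 161, 146]

at x=2,y=2 over L1,L2,L3,L4,L5:
+L1 (α=1/2) → [20, 207/2, 15]
+L2 (α=3/8) → [395/4, 2391/16, 78]
+L3 (α=1/2) → [631/8, 6167/32, 109/2]
+L4 (α=1/4) → [2613/32, 24709/128, 331/8]
+L5 (α=1/2) → [5845/64, 54533/256, 1843/16]
→ [91, 213, 115]

(0,3) stack=L1,L2,L3,L4,L5,L6; from [0,0,0]:
after L1 α=1/2: [116, 245/2, 45]
after L2 α=7/8: [177/4, 3031/16, 87]
after L3 α=0: [177/4, 3031/16, 87]
after L4 α=3/8: [2313/32, 22787/128, 525/4]
after L5 α=1/6: [4431/64, 123407/768, 3497/24]
after L6 α=1/2: [4623/128, 279311/1536, 4457/48]
= [36, 182, 93]

(2,3) stack=L1,L2,L3,L4,L5,L7; from [0,0,0]:
after L1 α=1/7: [4, 158/7, 14]
after L2 α=1/2: [239/2, 576/7, 143/2]
after L3 α=3/5: [193, 4512/35, 239/5]
after L4 α=0: [193, 4512/35, 239/5]
after L5 α=5/6: [1033/6, 2729/70, 5389/30]
after L7 α=3/7: [4244/21, 11758/245, 11138/105]
→ [202, 48, 106]

(1,0) stack=L1,L2,L3,L4,L5,L7; from [0,0,0]:
L1 α=0: [0, 0, 0]
L2 α=0: [0, 0, 0]
L3 α=2/5: [54/5, 342/5, 288/5]
L4 α=2/5: [2022/25, 2956/25, 2974/25]
L5 α=1/2: [2761/25, 7481/50, 3837/25]
L7 α=1/2: [2168/25, 19531/100, 3206/25]
rounded: [87, 195, 128]


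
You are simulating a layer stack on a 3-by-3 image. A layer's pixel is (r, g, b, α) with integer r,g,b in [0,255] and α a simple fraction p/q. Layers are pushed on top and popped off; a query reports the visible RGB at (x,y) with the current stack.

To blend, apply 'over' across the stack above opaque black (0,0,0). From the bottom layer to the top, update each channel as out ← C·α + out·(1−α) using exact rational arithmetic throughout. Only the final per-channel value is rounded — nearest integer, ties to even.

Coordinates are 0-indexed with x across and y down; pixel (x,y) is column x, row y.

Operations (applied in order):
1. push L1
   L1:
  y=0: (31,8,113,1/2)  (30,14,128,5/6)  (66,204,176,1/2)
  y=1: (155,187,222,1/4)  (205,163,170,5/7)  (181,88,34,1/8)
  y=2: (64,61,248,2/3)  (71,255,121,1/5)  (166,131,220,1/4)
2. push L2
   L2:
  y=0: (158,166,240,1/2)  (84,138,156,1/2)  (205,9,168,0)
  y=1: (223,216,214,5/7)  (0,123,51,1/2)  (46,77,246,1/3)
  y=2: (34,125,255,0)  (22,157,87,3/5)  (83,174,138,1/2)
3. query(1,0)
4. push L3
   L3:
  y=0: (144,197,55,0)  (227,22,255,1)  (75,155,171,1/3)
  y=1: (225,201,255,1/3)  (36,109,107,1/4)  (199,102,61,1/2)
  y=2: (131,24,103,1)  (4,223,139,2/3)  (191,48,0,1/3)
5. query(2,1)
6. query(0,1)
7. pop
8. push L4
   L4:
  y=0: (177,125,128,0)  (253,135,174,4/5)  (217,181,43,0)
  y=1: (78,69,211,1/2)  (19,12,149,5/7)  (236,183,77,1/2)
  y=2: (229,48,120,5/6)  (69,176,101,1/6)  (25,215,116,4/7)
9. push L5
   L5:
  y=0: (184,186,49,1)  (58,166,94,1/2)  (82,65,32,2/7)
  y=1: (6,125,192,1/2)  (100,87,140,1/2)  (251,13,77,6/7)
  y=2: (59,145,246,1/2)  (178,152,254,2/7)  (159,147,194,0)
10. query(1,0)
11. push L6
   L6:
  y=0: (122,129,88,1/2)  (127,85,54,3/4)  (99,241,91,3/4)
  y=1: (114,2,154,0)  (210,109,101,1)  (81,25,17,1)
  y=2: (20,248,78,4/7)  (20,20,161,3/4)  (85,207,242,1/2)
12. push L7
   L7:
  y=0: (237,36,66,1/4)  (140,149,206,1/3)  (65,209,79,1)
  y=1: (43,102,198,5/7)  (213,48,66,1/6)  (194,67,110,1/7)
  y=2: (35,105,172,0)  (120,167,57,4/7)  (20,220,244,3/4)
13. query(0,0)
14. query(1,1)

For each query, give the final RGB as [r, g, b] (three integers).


query (1,0) [L1,L2] — begin 0,0,0
+L1 (α=5/6) → [25, 35/3, 320/3]
+L2 (α=1/2) → [109/2, 449/6, 394/3]
rounded: [54, 75, 131]

query (2,1) [L1,L2,L3] — begin 0,0,0
after L1 α=1/8: [181/8, 11, 17/4]
after L2 α=1/3: [365/12, 33, 509/6]
after L3 α=1/2: [2753/24, 135/2, 875/12]
= [115, 68, 73]

(0,1) stack=L1,L2,L3; from [0,0,0]:
after L1 α=1/4: [155/4, 187/4, 111/2]
after L2 α=5/7: [2385/14, 2347/14, 1181/7]
after L3 α=1/3: [1320/7, 3754/21, 4147/21]
→ [189, 179, 197]

(1,0) stack=L1,L2,L4,L5; from [0,0,0]:
L1 α=5/6: [25, 35/3, 320/3]
L2 α=1/2: [109/2, 449/6, 394/3]
L4 α=4/5: [2133/10, 3689/30, 2482/15]
L5 α=1/2: [2713/20, 8669/60, 1946/15]
→ [136, 144, 130]

at x=0,y=0 over L1,L2,L4,L5,L6,L7:
L1 α=1/2: [31/2, 4, 113/2]
L2 α=1/2: [347/4, 85, 593/4]
L4 α=0: [347/4, 85, 593/4]
L5 α=1: [184, 186, 49]
L6 α=1/2: [153, 315/2, 137/2]
L7 α=1/4: [174, 1017/8, 543/8]
rounded: [174, 127, 68]

at x=1,y=1 over L1,L2,L4,L5,L6,L7:
after L1 α=5/7: [1025/7, 815/7, 850/7]
after L2 α=1/2: [1025/14, 838/7, 1207/14]
after L4 α=5/7: [1690/49, 2096/49, 6422/49]
after L5 α=1/2: [3295/49, 6359/98, 6641/49]
after L6 α=1: [210, 109, 101]
after L7 α=1/6: [421/2, 593/6, 571/6]
= [210, 99, 95]


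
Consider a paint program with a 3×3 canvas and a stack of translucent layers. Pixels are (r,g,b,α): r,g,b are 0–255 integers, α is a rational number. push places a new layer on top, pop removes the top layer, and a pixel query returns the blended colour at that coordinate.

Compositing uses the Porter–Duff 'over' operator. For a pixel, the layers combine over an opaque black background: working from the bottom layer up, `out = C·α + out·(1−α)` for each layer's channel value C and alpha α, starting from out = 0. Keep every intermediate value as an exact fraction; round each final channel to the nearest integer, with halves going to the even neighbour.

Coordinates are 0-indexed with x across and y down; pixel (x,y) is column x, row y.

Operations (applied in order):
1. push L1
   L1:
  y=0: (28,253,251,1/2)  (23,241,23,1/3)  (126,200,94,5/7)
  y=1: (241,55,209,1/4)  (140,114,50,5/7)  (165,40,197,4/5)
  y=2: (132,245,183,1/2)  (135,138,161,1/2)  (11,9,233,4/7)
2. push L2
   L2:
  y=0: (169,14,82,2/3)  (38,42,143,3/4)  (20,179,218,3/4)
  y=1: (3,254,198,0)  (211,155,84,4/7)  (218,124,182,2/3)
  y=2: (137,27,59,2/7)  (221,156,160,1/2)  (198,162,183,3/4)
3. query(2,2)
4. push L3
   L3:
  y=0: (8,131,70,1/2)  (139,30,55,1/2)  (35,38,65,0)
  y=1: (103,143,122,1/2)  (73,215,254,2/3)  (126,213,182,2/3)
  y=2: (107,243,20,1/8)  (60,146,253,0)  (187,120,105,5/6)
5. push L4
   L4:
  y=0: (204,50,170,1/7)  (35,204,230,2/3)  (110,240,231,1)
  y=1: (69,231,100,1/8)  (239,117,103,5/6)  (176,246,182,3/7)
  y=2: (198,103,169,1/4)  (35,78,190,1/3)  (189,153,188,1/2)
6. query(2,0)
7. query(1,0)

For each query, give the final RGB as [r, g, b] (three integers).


at x=2,y=2 over L1,L2:
after L1 α=4/7: [44/7, 36/7, 932/7]
after L2 α=3/4: [2101/14, 1719/14, 4775/28]
rounded: [150, 123, 171]

(2,0) stack=L1,L2,L3,L4; from [0,0,0]:
+L1 (α=5/7) → [90, 1000/7, 470/7]
+L2 (α=3/4) → [75/2, 4759/28, 1262/7]
+L3 (α=0) → [75/2, 4759/28, 1262/7]
+L4 (α=1) → [110, 240, 231]
rounded: [110, 240, 231]

at x=1,y=0 over L1,L2,L3,L4:
L1 α=1/3: [23/3, 241/3, 23/3]
L2 α=3/4: [365/12, 619/12, 655/6]
L3 α=1/2: [2033/24, 979/24, 985/12]
L4 α=2/3: [3713/72, 10771/72, 6505/36]
→ [52, 150, 181]


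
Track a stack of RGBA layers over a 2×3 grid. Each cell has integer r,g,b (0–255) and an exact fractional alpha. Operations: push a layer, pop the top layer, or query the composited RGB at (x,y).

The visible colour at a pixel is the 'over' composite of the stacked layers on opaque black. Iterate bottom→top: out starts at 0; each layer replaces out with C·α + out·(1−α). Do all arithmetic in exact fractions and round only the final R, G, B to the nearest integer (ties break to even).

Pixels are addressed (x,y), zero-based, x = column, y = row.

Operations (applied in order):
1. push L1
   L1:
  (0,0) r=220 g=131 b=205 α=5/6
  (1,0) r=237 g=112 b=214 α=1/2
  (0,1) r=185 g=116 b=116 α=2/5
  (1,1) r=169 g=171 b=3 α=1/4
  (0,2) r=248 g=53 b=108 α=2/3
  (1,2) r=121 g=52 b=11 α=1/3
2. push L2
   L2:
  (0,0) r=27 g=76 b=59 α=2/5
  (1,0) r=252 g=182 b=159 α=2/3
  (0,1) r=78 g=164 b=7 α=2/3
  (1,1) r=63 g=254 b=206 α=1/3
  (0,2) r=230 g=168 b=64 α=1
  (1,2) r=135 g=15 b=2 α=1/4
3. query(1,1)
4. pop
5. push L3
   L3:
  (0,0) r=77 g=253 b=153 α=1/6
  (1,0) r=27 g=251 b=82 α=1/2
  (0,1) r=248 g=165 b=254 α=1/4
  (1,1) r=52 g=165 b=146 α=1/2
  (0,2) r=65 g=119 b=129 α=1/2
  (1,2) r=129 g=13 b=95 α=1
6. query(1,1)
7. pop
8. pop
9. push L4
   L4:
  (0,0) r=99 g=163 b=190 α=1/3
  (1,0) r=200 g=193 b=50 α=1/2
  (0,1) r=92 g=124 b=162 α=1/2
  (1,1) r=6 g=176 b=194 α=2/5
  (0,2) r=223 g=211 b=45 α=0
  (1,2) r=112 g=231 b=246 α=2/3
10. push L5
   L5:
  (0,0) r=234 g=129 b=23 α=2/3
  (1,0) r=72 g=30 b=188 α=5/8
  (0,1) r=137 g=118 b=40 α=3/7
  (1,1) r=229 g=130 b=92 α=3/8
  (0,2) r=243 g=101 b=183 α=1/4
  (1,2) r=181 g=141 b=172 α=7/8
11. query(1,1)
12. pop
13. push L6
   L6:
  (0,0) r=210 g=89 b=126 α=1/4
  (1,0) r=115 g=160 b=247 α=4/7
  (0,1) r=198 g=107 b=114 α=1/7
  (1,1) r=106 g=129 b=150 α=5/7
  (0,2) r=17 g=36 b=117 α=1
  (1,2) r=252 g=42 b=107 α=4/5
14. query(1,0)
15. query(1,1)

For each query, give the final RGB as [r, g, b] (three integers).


(1,1) stack=L1,L2; from [0,0,0]:
+L1 (α=1/4) → [169/4, 171/4, 3/4]
+L2 (α=1/3) → [295/6, 679/6, 415/6]
→ [49, 113, 69]

at x=1,y=1 over L1,L3:
+L1 (α=1/4) → [169/4, 171/4, 3/4]
+L3 (α=1/2) → [377/8, 831/8, 587/8]
→ [47, 104, 73]

(1,1) stack=L4,L5; from [0,0,0]:
+L4 (α=2/5) → [12/5, 352/5, 388/5]
+L5 (α=3/8) → [699/8, 371/4, 83]
= [87, 93, 83]

(1,0) stack=L4,L6; from [0,0,0]:
after L4 α=1/2: [100, 193/2, 25]
after L6 α=4/7: [760/7, 1859/14, 1063/7]
→ [109, 133, 152]

query (1,1) [L4,L6] — begin 0,0,0
L4 α=2/5: [12/5, 352/5, 388/5]
L6 α=5/7: [382/5, 3929/35, 4526/35]
= [76, 112, 129]


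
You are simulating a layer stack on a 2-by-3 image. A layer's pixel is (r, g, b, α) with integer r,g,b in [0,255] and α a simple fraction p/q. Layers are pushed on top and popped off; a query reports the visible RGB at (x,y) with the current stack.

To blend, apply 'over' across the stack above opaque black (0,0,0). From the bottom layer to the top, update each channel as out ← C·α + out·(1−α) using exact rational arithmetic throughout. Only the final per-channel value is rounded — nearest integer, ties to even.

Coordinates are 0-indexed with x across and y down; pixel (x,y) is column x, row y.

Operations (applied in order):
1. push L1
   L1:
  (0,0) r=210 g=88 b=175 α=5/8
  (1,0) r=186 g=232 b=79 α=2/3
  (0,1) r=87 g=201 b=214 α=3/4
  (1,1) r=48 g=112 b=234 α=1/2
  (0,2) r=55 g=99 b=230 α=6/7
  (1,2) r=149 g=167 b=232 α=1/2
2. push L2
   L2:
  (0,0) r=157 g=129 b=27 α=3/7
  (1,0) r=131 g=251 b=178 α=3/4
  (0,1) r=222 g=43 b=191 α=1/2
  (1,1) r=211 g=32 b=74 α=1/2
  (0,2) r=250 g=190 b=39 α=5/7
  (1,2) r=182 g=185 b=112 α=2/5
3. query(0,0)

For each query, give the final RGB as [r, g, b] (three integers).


query (0,0) [L1,L2] — begin 0,0,0
L1 α=5/8: [525/4, 55, 875/8]
L2 α=3/7: [996/7, 607/7, 1037/14]
rounded: [142, 87, 74]


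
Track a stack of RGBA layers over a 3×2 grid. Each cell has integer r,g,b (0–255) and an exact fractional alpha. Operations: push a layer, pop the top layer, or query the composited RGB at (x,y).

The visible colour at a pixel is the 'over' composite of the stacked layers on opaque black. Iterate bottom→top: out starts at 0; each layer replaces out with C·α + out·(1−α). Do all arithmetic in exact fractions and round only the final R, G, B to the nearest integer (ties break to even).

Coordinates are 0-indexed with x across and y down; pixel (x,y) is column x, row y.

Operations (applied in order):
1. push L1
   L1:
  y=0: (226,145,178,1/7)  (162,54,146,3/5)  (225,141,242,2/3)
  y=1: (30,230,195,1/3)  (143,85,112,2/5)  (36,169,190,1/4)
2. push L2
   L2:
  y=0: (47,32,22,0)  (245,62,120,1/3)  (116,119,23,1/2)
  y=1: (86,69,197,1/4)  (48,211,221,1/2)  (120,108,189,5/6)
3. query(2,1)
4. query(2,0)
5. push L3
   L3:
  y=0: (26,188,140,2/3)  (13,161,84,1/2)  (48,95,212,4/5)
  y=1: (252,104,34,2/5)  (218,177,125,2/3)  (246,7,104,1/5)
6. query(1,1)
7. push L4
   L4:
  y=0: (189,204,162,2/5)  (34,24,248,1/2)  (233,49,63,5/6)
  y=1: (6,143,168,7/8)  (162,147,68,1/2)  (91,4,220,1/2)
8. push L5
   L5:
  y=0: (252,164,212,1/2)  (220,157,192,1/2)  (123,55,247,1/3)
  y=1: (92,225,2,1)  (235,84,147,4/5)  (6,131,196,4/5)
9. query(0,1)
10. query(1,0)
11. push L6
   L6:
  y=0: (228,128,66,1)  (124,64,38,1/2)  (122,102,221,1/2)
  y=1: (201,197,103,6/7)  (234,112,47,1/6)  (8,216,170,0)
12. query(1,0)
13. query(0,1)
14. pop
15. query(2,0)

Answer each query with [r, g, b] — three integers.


at x=2,y=1 over L1,L2:
L1 α=1/4: [9, 169/4, 95/2]
L2 α=5/6: [203/2, 2329/24, 1985/12]
rounded: [102, 97, 165]

query (2,0) [L1,L2] — begin 0,0,0
after L1 α=2/3: [150, 94, 484/3]
after L2 α=1/2: [133, 213/2, 553/6]
= [133, 106, 92]

at x=1,y=1 over L1,L2,L3:
L1 α=2/5: [286/5, 34, 224/5]
L2 α=1/2: [263/5, 245/2, 1329/10]
L3 α=2/3: [2443/15, 953/6, 3829/30]
→ [163, 159, 128]

(0,1) stack=L1,L2,L3,L4,L5; from [0,0,0]:
+L1 (α=1/3) → [10, 230/3, 65]
+L2 (α=1/4) → [29, 299/4, 98]
+L3 (α=2/5) → [591/5, 1729/20, 362/5]
+L4 (α=7/8) → [801/40, 21749/160, 3121/20]
+L5 (α=1) → [92, 225, 2]
= [92, 225, 2]

(1,0) stack=L1,L2,L3,L4,L5; from [0,0,0]:
after L1 α=3/5: [486/5, 162/5, 438/5]
after L2 α=1/3: [2197/15, 634/15, 492/5]
after L3 α=1/2: [1196/15, 3049/30, 456/5]
after L4 α=1/2: [853/15, 3769/60, 848/5]
after L5 α=1/2: [4153/30, 13189/120, 904/5]
= [138, 110, 181]

(1,0) stack=L1,L2,L3,L4,L5,L6; from [0,0,0]:
+L1 (α=3/5) → [486/5, 162/5, 438/5]
+L2 (α=1/3) → [2197/15, 634/15, 492/5]
+L3 (α=1/2) → [1196/15, 3049/30, 456/5]
+L4 (α=1/2) → [853/15, 3769/60, 848/5]
+L5 (α=1/2) → [4153/30, 13189/120, 904/5]
+L6 (α=1/2) → [7873/60, 20869/240, 547/5]
= [131, 87, 109]

at x=0,y=1 over L1,L2,L3,L4,L5,L6:
L1 α=1/3: [10, 230/3, 65]
L2 α=1/4: [29, 299/4, 98]
L3 α=2/5: [591/5, 1729/20, 362/5]
L4 α=7/8: [801/40, 21749/160, 3121/20]
L5 α=1: [92, 225, 2]
L6 α=6/7: [1298/7, 201, 620/7]
rounded: [185, 201, 89]

at x=2,y=0 over L1,L2,L3,L4,L5:
+L1 (α=2/3) → [150, 94, 484/3]
+L2 (α=1/2) → [133, 213/2, 553/6]
+L3 (α=4/5) → [65, 973/10, 5641/30]
+L4 (α=5/6) → [205, 1141/20, 15091/180]
+L5 (α=1/3) → [533/3, 1691/30, 37321/270]
= [178, 56, 138]


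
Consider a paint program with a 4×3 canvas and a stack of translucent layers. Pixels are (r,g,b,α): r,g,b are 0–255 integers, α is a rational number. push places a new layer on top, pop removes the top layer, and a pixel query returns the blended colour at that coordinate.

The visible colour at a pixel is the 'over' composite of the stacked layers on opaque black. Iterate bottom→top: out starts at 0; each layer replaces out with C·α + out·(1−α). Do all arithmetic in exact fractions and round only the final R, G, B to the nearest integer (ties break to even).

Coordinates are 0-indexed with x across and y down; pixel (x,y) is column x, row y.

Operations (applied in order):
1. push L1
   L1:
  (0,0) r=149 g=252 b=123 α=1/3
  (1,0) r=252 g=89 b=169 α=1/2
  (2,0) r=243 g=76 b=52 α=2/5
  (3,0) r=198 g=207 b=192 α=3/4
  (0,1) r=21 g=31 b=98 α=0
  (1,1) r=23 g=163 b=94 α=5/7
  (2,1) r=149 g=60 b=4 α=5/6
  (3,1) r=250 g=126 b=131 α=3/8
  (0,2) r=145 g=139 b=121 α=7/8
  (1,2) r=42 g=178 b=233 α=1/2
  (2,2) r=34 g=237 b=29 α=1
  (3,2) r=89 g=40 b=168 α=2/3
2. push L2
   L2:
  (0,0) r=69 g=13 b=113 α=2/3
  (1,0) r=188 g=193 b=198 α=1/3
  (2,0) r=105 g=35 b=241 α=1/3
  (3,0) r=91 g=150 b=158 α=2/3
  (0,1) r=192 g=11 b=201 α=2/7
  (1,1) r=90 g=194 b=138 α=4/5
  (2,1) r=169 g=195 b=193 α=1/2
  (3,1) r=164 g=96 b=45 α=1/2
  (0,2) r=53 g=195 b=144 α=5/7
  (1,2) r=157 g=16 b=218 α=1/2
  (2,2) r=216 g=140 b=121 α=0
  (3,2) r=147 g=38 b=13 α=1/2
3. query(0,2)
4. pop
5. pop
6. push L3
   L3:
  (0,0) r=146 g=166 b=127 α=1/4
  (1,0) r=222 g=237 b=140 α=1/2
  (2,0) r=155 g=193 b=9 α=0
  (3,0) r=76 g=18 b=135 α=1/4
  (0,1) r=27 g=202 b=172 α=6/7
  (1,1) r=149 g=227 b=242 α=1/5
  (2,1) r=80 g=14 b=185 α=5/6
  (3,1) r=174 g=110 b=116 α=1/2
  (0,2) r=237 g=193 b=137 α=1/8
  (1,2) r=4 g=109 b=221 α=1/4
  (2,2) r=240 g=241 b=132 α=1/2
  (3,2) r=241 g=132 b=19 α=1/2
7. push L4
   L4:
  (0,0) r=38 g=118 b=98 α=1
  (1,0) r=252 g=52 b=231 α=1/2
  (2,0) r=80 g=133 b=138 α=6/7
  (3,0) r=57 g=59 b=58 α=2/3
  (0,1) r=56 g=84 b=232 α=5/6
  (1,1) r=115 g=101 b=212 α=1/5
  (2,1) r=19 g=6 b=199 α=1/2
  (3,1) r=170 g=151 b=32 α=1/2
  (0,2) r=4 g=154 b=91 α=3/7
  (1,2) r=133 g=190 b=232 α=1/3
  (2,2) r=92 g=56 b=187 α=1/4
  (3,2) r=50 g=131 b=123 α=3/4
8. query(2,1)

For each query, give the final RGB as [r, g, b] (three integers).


at x=0,y=2 over L1,L2:
after L1 α=7/8: [1015/8, 973/8, 847/8]
after L2 α=5/7: [2075/28, 4873/28, 3727/28]
→ [74, 174, 133]

(2,1) stack=L3,L4; from [0,0,0]:
L3 α=5/6: [200/3, 35/3, 925/6]
L4 α=1/2: [257/6, 53/6, 2119/12]
rounded: [43, 9, 177]


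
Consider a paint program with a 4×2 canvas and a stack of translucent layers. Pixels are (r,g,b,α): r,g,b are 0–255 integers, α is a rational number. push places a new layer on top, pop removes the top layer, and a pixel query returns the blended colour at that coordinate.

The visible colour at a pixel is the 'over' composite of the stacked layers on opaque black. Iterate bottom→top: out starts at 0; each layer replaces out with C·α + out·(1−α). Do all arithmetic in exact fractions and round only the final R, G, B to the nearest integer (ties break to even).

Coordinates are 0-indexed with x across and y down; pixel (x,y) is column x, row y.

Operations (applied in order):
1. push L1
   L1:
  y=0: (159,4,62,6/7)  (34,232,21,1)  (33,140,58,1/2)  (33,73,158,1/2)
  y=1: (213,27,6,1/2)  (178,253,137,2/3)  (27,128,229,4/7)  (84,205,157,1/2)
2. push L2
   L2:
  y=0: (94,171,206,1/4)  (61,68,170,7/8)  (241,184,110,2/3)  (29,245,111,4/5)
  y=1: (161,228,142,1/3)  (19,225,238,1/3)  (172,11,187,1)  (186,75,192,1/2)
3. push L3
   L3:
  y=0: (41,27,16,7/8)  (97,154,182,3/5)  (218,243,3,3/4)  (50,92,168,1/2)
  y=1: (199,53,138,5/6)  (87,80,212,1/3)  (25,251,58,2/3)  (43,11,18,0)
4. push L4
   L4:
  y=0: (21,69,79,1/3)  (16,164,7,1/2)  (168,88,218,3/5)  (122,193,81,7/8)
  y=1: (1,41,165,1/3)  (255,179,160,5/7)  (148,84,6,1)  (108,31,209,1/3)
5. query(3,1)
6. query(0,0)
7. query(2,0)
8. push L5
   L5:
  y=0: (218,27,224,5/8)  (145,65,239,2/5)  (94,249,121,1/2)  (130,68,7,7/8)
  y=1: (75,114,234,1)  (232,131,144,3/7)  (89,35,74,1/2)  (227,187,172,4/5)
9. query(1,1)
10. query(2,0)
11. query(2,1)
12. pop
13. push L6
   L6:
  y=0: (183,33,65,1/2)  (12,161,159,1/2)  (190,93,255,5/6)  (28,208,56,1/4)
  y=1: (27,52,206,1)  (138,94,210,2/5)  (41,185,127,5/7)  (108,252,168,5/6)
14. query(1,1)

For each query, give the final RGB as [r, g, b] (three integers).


(3,1) stack=L1,L2,L3,L4; from [0,0,0]:
L1 α=1/2: [42, 205/2, 157/2]
L2 α=1/2: [114, 355/4, 541/4]
L3 α=0: [114, 355/4, 541/4]
L4 α=1/3: [112, 139/2, 959/6]
= [112, 70, 160]

at x=0,y=0 over L1,L2,L3,L4:
+L1 (α=6/7) → [954/7, 24/7, 372/7]
+L2 (α=1/4) → [880/7, 1269/28, 1279/14]
+L3 (α=7/8) → [2889/56, 6561/224, 2847/112]
+L4 (α=1/3) → [1159/28, 4763/112, 7271/168]
rounded: [41, 43, 43]

(2,0) stack=L1,L2,L3,L4; from [0,0,0]:
+L1 (α=1/2) → [33/2, 70, 29]
+L2 (α=2/3) → [997/6, 146, 83]
+L3 (α=3/4) → [4921/24, 875/4, 23]
+L4 (α=3/5) → [10969/60, 1403/10, 140]
→ [183, 140, 140]

(1,1) stack=L1,L2,L3,L4,L5; from [0,0,0]:
+L1 (α=2/3) → [356/3, 506/3, 274/3]
+L2 (α=1/3) → [769/9, 1687/9, 1262/9]
+L3 (α=1/3) → [2321/27, 4094/27, 4432/27]
+L4 (α=5/7) → [5581/27, 32353/189, 4352/27]
+L5 (α=3/7) → [41116/189, 203689/1323, 29072/189]
rounded: [218, 154, 154]

at x=2,y=0 over L1,L2,L3,L4,L5:
L1 α=1/2: [33/2, 70, 29]
L2 α=2/3: [997/6, 146, 83]
L3 α=3/4: [4921/24, 875/4, 23]
L4 α=3/5: [10969/60, 1403/10, 140]
L5 α=1/2: [16609/120, 3893/20, 261/2]
= [138, 195, 130]

at x=2,y=1 over L1,L2,L3,L4,L5:
+L1 (α=4/7) → [108/7, 512/7, 916/7]
+L2 (α=1) → [172, 11, 187]
+L3 (α=2/3) → [74, 171, 101]
+L4 (α=1) → [148, 84, 6]
+L5 (α=1/2) → [237/2, 119/2, 40]
→ [118, 60, 40]

(1,1) stack=L1,L2,L3,L4,L6; from [0,0,0]:
L1 α=2/3: [356/3, 506/3, 274/3]
L2 α=1/3: [769/9, 1687/9, 1262/9]
L3 α=1/3: [2321/27, 4094/27, 4432/27]
L4 α=5/7: [5581/27, 32353/189, 4352/27]
L6 α=2/5: [1613/9, 44197/315, 8132/45]
→ [179, 140, 181]


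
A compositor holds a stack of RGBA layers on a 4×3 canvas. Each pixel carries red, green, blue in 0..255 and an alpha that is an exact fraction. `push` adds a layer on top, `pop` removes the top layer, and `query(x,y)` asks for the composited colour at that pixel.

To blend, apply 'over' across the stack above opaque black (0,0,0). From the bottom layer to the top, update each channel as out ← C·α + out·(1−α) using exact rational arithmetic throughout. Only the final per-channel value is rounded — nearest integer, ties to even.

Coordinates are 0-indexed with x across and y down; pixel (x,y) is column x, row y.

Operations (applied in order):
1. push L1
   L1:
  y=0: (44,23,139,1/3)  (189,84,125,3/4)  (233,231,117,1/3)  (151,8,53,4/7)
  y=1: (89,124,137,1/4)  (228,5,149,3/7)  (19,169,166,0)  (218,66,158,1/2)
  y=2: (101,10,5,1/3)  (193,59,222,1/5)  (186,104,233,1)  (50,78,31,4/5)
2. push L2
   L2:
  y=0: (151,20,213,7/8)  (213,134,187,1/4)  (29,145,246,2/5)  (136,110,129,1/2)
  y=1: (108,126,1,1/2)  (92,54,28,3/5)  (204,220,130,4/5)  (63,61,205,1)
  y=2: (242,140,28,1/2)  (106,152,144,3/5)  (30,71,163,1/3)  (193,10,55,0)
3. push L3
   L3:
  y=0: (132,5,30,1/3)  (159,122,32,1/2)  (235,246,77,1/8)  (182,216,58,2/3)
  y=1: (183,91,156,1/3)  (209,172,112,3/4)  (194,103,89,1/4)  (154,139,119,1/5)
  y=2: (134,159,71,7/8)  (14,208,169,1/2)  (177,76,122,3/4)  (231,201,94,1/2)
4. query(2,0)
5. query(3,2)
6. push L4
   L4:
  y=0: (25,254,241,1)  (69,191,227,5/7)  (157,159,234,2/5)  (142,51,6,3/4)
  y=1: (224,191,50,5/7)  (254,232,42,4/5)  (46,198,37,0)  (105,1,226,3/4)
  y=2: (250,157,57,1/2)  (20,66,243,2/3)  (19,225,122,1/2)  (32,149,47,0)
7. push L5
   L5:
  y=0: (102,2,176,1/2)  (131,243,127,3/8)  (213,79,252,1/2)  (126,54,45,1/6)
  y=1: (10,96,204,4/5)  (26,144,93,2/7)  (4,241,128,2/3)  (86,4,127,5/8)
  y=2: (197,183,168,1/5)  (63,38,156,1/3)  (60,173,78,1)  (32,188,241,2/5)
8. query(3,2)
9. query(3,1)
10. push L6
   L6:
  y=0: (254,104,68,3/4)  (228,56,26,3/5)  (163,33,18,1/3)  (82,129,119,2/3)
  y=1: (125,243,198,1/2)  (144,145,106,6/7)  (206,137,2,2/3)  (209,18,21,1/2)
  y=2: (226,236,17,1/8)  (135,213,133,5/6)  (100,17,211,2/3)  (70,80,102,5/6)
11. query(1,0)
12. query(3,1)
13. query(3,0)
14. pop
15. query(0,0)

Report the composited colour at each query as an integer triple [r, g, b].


query (2,0) [L1,L2,L3] — begin 0,0,0
+L1 (α=1/3) → [233/3, 77, 39]
+L2 (α=2/5) → [291/5, 521/5, 609/5]
+L3 (α=1/8) → [803/10, 4877/40, 581/5]
= [80, 122, 116]

query (3,2) [L1,L2,L3] — begin 0,0,0
after L1 α=4/5: [40, 312/5, 124/5]
after L2 α=0: [40, 312/5, 124/5]
after L3 α=1/2: [271/2, 1317/10, 297/5]
rounded: [136, 132, 59]

(3,2) stack=L1,L2,L3,L4,L5; from [0,0,0]:
after L1 α=4/5: [40, 312/5, 124/5]
after L2 α=0: [40, 312/5, 124/5]
after L3 α=1/2: [271/2, 1317/10, 297/5]
after L4 α=0: [271/2, 1317/10, 297/5]
after L5 α=2/5: [941/10, 7711/50, 3301/25]
= [94, 154, 132]

(3,1) stack=L1,L2,L3,L4,L5; from [0,0,0]:
after L1 α=1/2: [109, 33, 79]
after L2 α=1: [63, 61, 205]
after L3 α=1/5: [406/5, 383/5, 939/5]
after L4 α=3/4: [1981/20, 199/10, 4329/20]
after L5 α=5/8: [14543/160, 797/80, 25687/160]
rounded: [91, 10, 161]

at x=1,y=0 over L1,L2,L3,L4,L5,L6:
+L1 (α=3/4) → [567/4, 63, 375/4]
+L2 (α=1/4) → [2553/16, 323/4, 1873/16]
+L3 (α=1/2) → [5097/32, 811/8, 2385/32]
+L4 (α=5/7) → [10617/112, 4631/28, 2935/16]
+L5 (α=3/8) → [97101/896, 43567/224, 20771/128]
+L6 (α=3/5) → [403533/2240, 62383/560, 25763/320]
= [180, 111, 81]

(3,1) stack=L1,L2,L3,L4,L5,L6; from [0,0,0]:
+L1 (α=1/2) → [109, 33, 79]
+L2 (α=1) → [63, 61, 205]
+L3 (α=1/5) → [406/5, 383/5, 939/5]
+L4 (α=3/4) → [1981/20, 199/10, 4329/20]
+L5 (α=5/8) → [14543/160, 797/80, 25687/160]
+L6 (α=1/2) → [47983/320, 2237/160, 29047/320]
= [150, 14, 91]

at x=3,y=0 over L1,L2,L3,L4,L5,L6:
+L1 (α=4/7) → [604/7, 32/7, 212/7]
+L2 (α=1/2) → [778/7, 401/7, 1115/14]
+L3 (α=2/3) → [3326/21, 3425/21, 913/14]
+L4 (α=3/4) → [3068/21, 3319/42, 1165/56]
+L5 (α=1/6) → [8993/63, 18863/252, 8345/336]
+L6 (α=2/3) → [19325/189, 83879/756, 88313/1008]
= [102, 111, 88]

at x=0,y=0 over L1,L2,L3,L4,L5:
+L1 (α=1/3) → [44/3, 23/3, 139/3]
+L2 (α=7/8) → [3215/24, 443/24, 1153/6]
+L3 (α=1/3) → [4799/36, 503/36, 1243/9]
+L4 (α=1) → [25, 254, 241]
+L5 (α=1/2) → [127/2, 128, 417/2]
= [64, 128, 208]


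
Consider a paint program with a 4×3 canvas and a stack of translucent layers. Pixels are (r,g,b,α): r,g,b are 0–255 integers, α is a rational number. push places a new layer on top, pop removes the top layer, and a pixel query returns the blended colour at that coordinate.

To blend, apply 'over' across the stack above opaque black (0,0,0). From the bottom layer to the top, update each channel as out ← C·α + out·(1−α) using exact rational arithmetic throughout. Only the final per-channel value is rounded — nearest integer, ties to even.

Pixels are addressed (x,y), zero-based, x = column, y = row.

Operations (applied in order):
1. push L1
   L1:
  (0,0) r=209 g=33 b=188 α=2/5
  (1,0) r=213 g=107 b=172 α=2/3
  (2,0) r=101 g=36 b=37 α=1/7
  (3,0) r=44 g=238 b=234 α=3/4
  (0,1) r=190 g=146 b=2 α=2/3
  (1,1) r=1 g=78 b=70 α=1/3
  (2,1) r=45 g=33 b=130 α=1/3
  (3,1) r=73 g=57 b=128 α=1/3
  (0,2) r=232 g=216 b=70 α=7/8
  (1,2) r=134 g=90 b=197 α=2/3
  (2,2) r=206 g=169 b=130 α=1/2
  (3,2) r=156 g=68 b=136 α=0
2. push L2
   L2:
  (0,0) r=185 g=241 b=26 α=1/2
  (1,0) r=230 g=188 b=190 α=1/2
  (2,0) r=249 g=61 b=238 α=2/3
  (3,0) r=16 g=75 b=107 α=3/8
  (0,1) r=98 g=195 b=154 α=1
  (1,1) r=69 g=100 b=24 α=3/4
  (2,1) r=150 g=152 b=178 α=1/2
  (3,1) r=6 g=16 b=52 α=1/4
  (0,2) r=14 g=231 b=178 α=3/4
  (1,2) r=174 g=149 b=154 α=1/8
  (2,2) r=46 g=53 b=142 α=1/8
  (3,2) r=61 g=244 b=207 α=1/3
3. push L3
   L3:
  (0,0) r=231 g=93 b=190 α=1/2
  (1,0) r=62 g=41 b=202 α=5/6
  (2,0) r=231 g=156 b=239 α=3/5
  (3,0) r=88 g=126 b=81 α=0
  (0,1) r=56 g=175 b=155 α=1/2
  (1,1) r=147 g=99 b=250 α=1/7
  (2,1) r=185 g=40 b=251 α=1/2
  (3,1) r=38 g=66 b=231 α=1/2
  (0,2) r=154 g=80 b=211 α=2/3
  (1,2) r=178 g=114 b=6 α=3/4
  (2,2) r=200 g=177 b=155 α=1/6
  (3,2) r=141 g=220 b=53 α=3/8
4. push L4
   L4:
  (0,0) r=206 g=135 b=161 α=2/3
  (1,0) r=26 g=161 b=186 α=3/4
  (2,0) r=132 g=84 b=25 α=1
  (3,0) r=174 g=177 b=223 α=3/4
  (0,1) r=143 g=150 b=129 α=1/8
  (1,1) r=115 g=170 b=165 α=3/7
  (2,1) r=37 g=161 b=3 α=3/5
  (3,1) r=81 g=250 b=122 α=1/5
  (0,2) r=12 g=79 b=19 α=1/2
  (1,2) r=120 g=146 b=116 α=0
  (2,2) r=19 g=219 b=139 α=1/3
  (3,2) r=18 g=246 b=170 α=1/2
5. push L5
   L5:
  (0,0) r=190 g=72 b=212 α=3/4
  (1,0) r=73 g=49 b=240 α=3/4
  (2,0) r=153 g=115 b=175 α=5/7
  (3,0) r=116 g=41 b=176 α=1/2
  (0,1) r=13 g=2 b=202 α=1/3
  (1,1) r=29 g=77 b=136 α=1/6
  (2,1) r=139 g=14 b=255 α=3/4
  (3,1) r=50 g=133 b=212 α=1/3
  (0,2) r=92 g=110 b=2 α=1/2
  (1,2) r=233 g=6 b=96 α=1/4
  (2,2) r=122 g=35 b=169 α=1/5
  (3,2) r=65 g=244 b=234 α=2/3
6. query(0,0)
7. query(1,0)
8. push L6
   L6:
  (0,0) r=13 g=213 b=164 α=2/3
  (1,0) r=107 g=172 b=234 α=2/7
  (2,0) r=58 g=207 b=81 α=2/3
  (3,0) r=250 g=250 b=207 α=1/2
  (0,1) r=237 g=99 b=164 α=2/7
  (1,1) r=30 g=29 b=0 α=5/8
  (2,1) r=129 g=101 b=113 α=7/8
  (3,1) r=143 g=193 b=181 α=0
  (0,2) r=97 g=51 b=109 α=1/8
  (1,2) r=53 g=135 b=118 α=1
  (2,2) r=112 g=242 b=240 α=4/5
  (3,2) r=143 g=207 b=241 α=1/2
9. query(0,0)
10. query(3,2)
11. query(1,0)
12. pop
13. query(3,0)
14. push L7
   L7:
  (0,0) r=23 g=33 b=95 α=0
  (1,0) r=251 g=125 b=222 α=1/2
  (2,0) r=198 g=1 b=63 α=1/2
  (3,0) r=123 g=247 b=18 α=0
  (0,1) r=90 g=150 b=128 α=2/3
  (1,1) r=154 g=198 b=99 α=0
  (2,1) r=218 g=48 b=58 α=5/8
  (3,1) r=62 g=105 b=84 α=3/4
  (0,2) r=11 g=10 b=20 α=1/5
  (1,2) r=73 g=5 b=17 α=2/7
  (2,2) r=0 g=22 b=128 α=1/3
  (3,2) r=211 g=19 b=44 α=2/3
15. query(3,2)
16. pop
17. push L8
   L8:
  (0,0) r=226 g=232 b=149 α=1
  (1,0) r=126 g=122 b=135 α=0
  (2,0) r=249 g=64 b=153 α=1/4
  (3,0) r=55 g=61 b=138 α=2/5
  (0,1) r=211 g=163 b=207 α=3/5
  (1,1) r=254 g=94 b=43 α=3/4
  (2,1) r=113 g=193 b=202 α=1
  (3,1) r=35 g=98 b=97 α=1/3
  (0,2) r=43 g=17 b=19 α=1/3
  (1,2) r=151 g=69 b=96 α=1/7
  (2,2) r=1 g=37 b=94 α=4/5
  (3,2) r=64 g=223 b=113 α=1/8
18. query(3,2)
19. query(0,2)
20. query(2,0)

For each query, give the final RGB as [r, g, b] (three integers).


at x=0,y=0 over L1,L2,L3,L4,L5:
L1 α=2/5: [418/5, 66/5, 376/5]
L2 α=1/2: [1343/10, 1271/10, 253/5]
L3 α=1/2: [3653/20, 2201/20, 1203/10]
L4 α=2/3: [11893/60, 7601/60, 4423/30]
L5 α=3/4: [46093/240, 20561/240, 23503/120]
→ [192, 86, 196]

query (1,0) [L1,L2,L3,L4,L5] — begin 0,0,0
after L1 α=2/3: [142, 214/3, 344/3]
after L2 α=1/2: [186, 389/3, 457/3]
after L3 α=5/6: [248/3, 502/9, 3487/18]
after L4 α=3/4: [241/6, 4849/36, 13531/72]
after L5 α=3/4: [1555/24, 10141/144, 65371/288]
rounded: [65, 70, 227]

query (0,0) [L1,L2,L3,L4,L5,L6] — begin 0,0,0
after L1 α=2/5: [418/5, 66/5, 376/5]
after L2 α=1/2: [1343/10, 1271/10, 253/5]
after L3 α=1/2: [3653/20, 2201/20, 1203/10]
after L4 α=2/3: [11893/60, 7601/60, 4423/30]
after L5 α=3/4: [46093/240, 20561/240, 23503/120]
after L6 α=2/3: [52333/720, 122801/720, 62863/360]
= [73, 171, 175]

at x=3,y=2 over L1,L2,L3,L4,L5,L6:
L1 α=0: [0, 0, 0]
L2 α=1/3: [61/3, 244/3, 69]
L3 α=3/8: [787/12, 400/3, 63]
L4 α=1/2: [1003/24, 569/3, 233/2]
L5 α=2/3: [4123/72, 2033/9, 1169/6]
L6 α=1/2: [14419/144, 1948/9, 2615/12]
rounded: [100, 216, 218]

(1,0) stack=L1,L2,L3,L4,L5,L6; from [0,0,0]:
L1 α=2/3: [142, 214/3, 344/3]
L2 α=1/2: [186, 389/3, 457/3]
L3 α=5/6: [248/3, 502/9, 3487/18]
L4 α=3/4: [241/6, 4849/36, 13531/72]
L5 α=3/4: [1555/24, 10141/144, 65371/288]
L6 α=2/7: [12911/168, 100241/1008, 461639/2016]
→ [77, 99, 229]

at x=3,y=0 over L1,L2,L3,L4,L5:
after L1 α=3/4: [33, 357/2, 351/2]
after L2 α=3/8: [213/8, 2235/16, 2397/16]
after L3 α=0: [213/8, 2235/16, 2397/16]
after L4 α=3/4: [4389/32, 10731/64, 13101/64]
after L5 α=1/2: [8101/64, 13355/128, 24365/128]
rounded: [127, 104, 190]

query (3,2) [L1,L2,L3,L4,L5,L7] — begin 0,0,0
after L1 α=0: [0, 0, 0]
after L2 α=1/3: [61/3, 244/3, 69]
after L3 α=3/8: [787/12, 400/3, 63]
after L4 α=1/2: [1003/24, 569/3, 233/2]
after L5 α=2/3: [4123/72, 2033/9, 1169/6]
after L7 α=2/3: [34507/216, 2375/27, 1697/18]
→ [160, 88, 94]

(3,2) stack=L1,L2,L3,L4,L5,L8; from [0,0,0]:
after L1 α=0: [0, 0, 0]
after L2 α=1/3: [61/3, 244/3, 69]
after L3 α=3/8: [787/12, 400/3, 63]
after L4 α=1/2: [1003/24, 569/3, 233/2]
after L5 α=2/3: [4123/72, 2033/9, 1169/6]
after L8 α=1/8: [33469/576, 8119/36, 8861/48]
→ [58, 226, 185]

query (0,2) [L1,L2,L3,L4,L5,L8] — begin 0,0,0
after L1 α=7/8: [203, 189, 245/4]
after L2 α=3/4: [245/4, 441/2, 2381/16]
after L3 α=2/3: [1477/12, 761/6, 9133/48]
after L4 α=1/2: [1621/24, 1235/12, 10045/96]
after L5 α=1/2: [3829/48, 2555/24, 10237/192]
after L8 α=1/3: [4861/72, 2759/36, 12061/288]
rounded: [68, 77, 42]

(2,0) stack=L1,L2,L3,L4,L5,L8; from [0,0,0]:
after L1 α=1/7: [101/7, 36/7, 37/7]
after L2 α=2/3: [3587/21, 890/21, 1123/7]
after L3 α=3/5: [21727/105, 11608/105, 1453/7]
after L4 α=1: [132, 84, 25]
after L5 α=5/7: [147, 743/7, 925/7]
after L8 α=1/4: [345/2, 2677/28, 1923/14]
rounded: [172, 96, 137]
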